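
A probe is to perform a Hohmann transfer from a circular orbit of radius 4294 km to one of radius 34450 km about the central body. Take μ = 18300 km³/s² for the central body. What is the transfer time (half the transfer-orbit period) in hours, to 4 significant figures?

t = 17.39 hours

Transfer-ellipse semi-major axis a_t = (r₁ + r₂)/2 = (4294 + 34450)/2 = 19372 km.
Transfer time t = π√(a_t³/μ) = π√((19372)³ / 18300) = 62620 s.
Converting: 62620 s ÷ 3600 s/hour = 17.39 hours.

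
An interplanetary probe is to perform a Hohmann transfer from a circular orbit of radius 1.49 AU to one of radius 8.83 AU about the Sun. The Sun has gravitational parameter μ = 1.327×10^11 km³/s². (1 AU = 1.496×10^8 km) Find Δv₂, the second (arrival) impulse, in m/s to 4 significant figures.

Δv₂ = 4637 m/s

In km: r₁ = 1.49 × 1.496×10^8 = 2.22904×10^8 km; r₂ = 8.83 × 1.496×10^8 = 1.320968×10^9 km.
Semi-major axis of the transfer orbit: a_t = (2.22904×10^8 + 1.320968×10^9)/2 = 7.71936×10^8 km.
Circular speed at r = 1.320968×10^9 km: v_c = √(μ/r) = 10.023 km/s.
Transfer-orbit speed at the same r (vis-viva, a = a_t): v_t = √[μ(2/r − 1/a_t)] = 5.3859 km/s.
Δv₂ = |v_t − v_c| = |5.3859 − 10.023| = 4.637 km/s.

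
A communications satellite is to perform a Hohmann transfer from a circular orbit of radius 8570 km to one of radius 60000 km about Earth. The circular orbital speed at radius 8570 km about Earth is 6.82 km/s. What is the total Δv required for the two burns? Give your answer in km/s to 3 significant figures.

From the circular-orbit relation v² = μ/r at r = 8570 km: μ = v²r = (6.82)² × 8570 = 3.98611×10^5 km³/s².
The Hohmann ellipse has a_t = (r₁ + r₂)/2 = 34285 km.
At r₁ the circular-orbit speed is v₁ = √(μ/r₁) = 6.820 km/s.
On the transfer ellipse at r₁, vis-viva gives v_p = √[μ(2/r₁ − 1/a_t)] = 9.022 km/s.
First burn Δv₁ = |v_p − v₁| = 2.202 km/s.
At r₂, v₂ = √(μ/r₂) = 2.578 km/s.
Transfer-orbit speed at r₂: v_a = √[μ(2/r₂ − 1/a_t)] = 1.289 km/s.
Second burn Δv₂ = |v₂ − v_a| = 1.289 km/s.
Total Δv = Δv₁ + Δv₂ = 3.491 km/s.

Δv = 3.49 km/s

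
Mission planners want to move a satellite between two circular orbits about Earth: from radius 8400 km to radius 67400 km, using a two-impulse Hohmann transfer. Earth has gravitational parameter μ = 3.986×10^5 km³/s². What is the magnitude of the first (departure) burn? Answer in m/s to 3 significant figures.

The Hohmann ellipse has a_t = (r₁ + r₂)/2 = 37900 km.
Circular speed at r = 8400 km: v_c = √(μ/r) = 6.8886 km/s.
Transfer-orbit speed at the same r (vis-viva, a = a_t): v_t = √[μ(2/r − 1/a_t)] = 9.1863 km/s.
Δv₁ = |v_t − v_c| = |9.1863 − 6.8886| = 2.298 km/s.

Δv₁ = 2300 m/s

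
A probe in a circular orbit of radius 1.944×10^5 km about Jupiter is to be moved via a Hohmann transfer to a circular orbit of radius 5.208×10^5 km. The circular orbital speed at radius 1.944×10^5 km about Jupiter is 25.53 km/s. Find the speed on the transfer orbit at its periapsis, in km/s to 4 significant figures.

v = 30.81 km/s

From the circular-orbit relation v² = μ/r at r = 1.944×10^5 km: μ = v²r = (25.53)² × 1.944×10^5 = 1.26706×10^8 km³/s².
Transfer-ellipse semi-major axis a_t = (r₁ + r₂)/2 = (1.944×10^5 + 5.208×10^5)/2 = 3.576×10^5 km.
At periapsis, r = 1.944×10^5 km.
Vis-viva: v = √[μ(2/r − 1/a_t)] = √[1.26706×10^8 × (2/1.944×10^5 − 1/3.576×10^5)] = 30.81 km/s.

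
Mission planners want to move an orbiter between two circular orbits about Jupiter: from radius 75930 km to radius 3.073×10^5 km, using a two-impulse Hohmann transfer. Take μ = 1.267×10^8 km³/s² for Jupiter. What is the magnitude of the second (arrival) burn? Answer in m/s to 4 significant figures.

Δv₂ = 7523 m/s

The Hohmann ellipse has a_t = (r₁ + r₂)/2 = 1.91615×10^5 km.
Circular speed at r = 3.073×10^5 km: v_c = √(μ/r) = 20.305 km/s.
Transfer-orbit speed at the same r (vis-viva, a = a_t): v_t = √[μ(2/r − 1/a_t)] = 12.782 km/s.
Δv₂ = |v_t − v_c| = |12.782 − 20.305| = 7.523 km/s.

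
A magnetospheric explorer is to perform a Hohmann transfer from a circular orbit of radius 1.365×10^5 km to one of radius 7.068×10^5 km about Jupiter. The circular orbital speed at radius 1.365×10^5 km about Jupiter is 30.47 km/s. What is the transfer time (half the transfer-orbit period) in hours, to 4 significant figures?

From the circular-orbit relation v² = μ/r at r = 1.365×10^5 km: μ = v²r = (30.47)² × 1.365×10^5 = 1.26729×10^8 km³/s².
Semi-major axis of the transfer orbit: a_t = (1.365×10^5 + 7.068×10^5)/2 = 4.2165×10^5 km.
By Kepler's third law the transfer-orbit period is T = 2π√(a_t³/μ), so t = T/2 = 76408 s.
Converting: 76408 s ÷ 3600 s/hour = 21.22 hours.

t = 21.22 hours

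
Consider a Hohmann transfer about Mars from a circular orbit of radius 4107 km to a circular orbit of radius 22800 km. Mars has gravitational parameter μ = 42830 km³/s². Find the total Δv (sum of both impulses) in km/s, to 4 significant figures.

Transfer-ellipse semi-major axis a_t = (r₁ + r₂)/2 = (4107 + 22800)/2 = 13453.5 km.
Circular speed at r₁: v₁ = √(μ/r₁) = √(42830/4107) = 3.2293 km/s.
Transfer-orbit speed at r₁ (vis-viva): v_p = √[μ(2/r₁ − 1/a_t)] = 4.2040 km/s.
First burn Δv₁ = |v_p − v₁| = 0.9747 km/s.
At r₂, v₂ = √(μ/r₂) = 1.3706 km/s.
Transfer-orbit speed at r₂: v_a = √[μ(2/r₂ − 1/a_t)] = 0.75727 km/s.
Second burn Δv₂ = |v₂ − v_a| = 0.6133 km/s.
Total Δv = Δv₁ + Δv₂ = 1.588 km/s.

Δv = 1.588 km/s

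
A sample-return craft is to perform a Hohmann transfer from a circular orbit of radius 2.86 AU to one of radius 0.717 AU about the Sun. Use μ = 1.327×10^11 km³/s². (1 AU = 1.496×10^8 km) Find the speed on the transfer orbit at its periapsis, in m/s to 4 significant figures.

In km: r₁ = 2.86 × 1.496×10^8 = 4.27856×10^8 km; r₂ = 0.717 × 1.496×10^8 = 1.072632×10^8 km.
Transfer-ellipse semi-major axis a_t = (r₁ + r₂)/2 = (4.27856×10^8 + 1.072632×10^8)/2 = 2.675596×10^8 km.
The periapsis of the transfer ellipse is at r = 1.072632×10^8 km.
From the vis-viva equation, v = √[μ(2/r − 1/a_t)] = 44.48 km/s.

v = 44480 m/s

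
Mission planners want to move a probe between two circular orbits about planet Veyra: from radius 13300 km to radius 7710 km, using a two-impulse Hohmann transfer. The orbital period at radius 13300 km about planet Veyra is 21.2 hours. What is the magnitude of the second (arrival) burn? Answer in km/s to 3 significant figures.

From Kepler's third law T² = 4π²r³/μ at r = 13300 km, T = 21.2 hours = 21.2 × 3600 s = 76320 s: μ = 4π²r³/T² = 15945.5 km³/s².
The Hohmann ellipse has a_t = (r₁ + r₂)/2 = 10505 km.
On the circular orbit at r = 7710 km, v_c = √(μ/r) = 1.438 km/s.
Vis-viva on the transfer ellipse at r = 7710 km gives v_t = √[μ(2/r − 1/a_t)] = 1.618 km/s.
Δv₂ = |v_t − v_c| = |1.618 − 1.438| = 0.1800 km/s.

Δv₂ = 0.180 km/s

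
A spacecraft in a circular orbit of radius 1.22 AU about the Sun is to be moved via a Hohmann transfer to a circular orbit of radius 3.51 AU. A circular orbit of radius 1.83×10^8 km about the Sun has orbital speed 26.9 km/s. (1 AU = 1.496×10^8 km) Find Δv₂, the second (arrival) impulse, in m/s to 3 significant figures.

From the circular-orbit relation v² = μ/r at r = 1.83×10^8 km: μ = v²r = (26.9)² × 1.83×10^8 = 1.32421×10^11 km³/s².
In km: r₁ = 1.22 × 1.496×10^8 = 1.82512×10^8 km; r₂ = 3.51 × 1.496×10^8 = 5.25096×10^8 km.
Transfer-ellipse semi-major axis a_t = (r₁ + r₂)/2 = (1.82512×10^8 + 5.25096×10^8)/2 = 3.53804×10^8 km.
On the circular orbit at r = 5.25096×10^8 km, v_c = √(μ/r) = 15.8803 km/s.
Transfer-orbit speed at the same r (vis-viva, a = a_t): v_t = √[μ(2/r − 1/a_t)] = 11.4057 km/s.
Δv₂ = |v_t − v_c| = |11.4057 − 15.8803| = 4.475 km/s.

Δv₂ = 4470 m/s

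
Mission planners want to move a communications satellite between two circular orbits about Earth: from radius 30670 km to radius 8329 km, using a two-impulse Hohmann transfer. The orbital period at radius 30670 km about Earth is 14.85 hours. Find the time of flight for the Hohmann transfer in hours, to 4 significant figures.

t = 3.764 hours

From Kepler's third law T² = 4π²r³/μ at r = 30670 km, T = 14.85 hours = 14.85 × 3600 s = 53460 s: μ = 4π²r³/T² = 3.98514×10^5 km³/s².
The Hohmann ellipse has a_t = (r₁ + r₂)/2 = 19499.5 km.
By Kepler's third law the transfer-orbit period is T = 2π√(a_t³/μ), so t = T/2 = 13550 s.
Converting: 13550 s ÷ 3600 s/hour = 3.764 hours.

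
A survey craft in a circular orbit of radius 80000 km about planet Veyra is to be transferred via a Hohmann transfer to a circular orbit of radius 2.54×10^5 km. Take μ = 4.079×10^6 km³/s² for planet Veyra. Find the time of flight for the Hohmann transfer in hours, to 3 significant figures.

t = 29.5 hours

Transfer-ellipse semi-major axis a_t = (r₁ + r₂)/2 = (80000 + 2.540×10^5)/2 = 1.670×10^5 km.
Transfer time t = π√(a_t³/μ) = π√((1.670×10^5)³ / 4.079×10^6) = 1.062×10^5 s.
Converting: 1.062×10^5 s ÷ 3600 s/hour = 29.5 hours.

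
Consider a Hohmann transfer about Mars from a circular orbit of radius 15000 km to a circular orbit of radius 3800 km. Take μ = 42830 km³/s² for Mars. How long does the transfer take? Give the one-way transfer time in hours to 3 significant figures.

t = 3.84 hours

Semi-major axis of the transfer orbit: a_t = (15000 + 3800)/2 = 9400 km.
Half the transfer-orbit period gives t = π√(a_t³/μ) = 13830 s.
Converting: 13830 s ÷ 3600 s/hour = 3.84 hours.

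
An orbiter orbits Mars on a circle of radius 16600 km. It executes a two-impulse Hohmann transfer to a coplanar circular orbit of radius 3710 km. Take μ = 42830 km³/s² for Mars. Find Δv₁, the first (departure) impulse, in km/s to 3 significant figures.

Δv₁ = 0.635 km/s

The Hohmann ellipse has a_t = (r₁ + r₂)/2 = 10155 km.
Circular speed at r = 16600 km: v_c = √(μ/r) = 1.6063 km/s.
Vis-viva on the transfer ellipse at r = 16600 km gives v_t = √[μ(2/r − 1/a_t)] = 0.97088 km/s.
Δv₁ = |v_t − v_c| = |0.97088 − 1.6063| = 0.6354 km/s.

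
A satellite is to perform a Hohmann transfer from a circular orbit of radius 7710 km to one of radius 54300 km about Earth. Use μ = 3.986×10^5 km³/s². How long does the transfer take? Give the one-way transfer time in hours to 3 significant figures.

Semi-major axis of the transfer orbit: a_t = (7710 + 54300)/2 = 31005 km.
Transfer time t = π√(a_t³/μ) = π√((31005)³ / 3.986×10^5) = 27170 s.
Converting: 27170 s ÷ 3600 s/hour = 7.55 hours.

t = 7.55 hours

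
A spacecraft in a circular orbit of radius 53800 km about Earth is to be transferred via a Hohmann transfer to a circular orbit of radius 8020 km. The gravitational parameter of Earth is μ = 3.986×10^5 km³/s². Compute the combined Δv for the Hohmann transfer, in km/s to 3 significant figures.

Transfer-ellipse semi-major axis a_t = (r₁ + r₂)/2 = (53800 + 8020)/2 = 30910 km.
At r₁ the circular-orbit speed is v₁ = √(μ/r₁) = 2.7219 km/s.
On the transfer ellipse at r₁, v² = μ(2/r − 1/a) gives v_a = √[μ(2/r₁ − 1/a_t)] = 1.3865 km/s.
First burn Δv₁ = |v_a − v₁| = 1.335 km/s.
At r₂, v₂ = √(μ/r₂) = 7.050 km/s.
Transfer-orbit speed at r₂: v_p = √[μ(2/r₂ − 1/a_t)] = 9.301 km/s.
Second burn Δv₂ = |v₂ − v_p| = 2.251 km/s.
Total Δv = Δv₁ + Δv₂ = 3.586 km/s.

Δv = 3.59 km/s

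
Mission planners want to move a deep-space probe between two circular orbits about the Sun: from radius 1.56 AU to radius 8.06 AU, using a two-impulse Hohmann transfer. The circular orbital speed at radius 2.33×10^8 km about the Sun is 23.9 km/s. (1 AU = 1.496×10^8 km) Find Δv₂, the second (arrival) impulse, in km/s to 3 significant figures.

Δv₂ = 4.52 km/s

From the circular-orbit relation v² = μ/r at r = 2.33×10^8 km: μ = v²r = (23.9)² × 2.33×10^8 = 1.33092×10^11 km³/s².
In km: r₁ = 1.56 × 1.496×10^8 = 2.33376×10^8 km; r₂ = 8.06 × 1.496×10^8 = 1.205776×10^9 km.
Transfer-ellipse semi-major axis a_t = (r₁ + r₂)/2 = (2.33376×10^8 + 1.205776×10^9)/2 = 7.19576×10^8 km.
Circular speed at r = 1.205776×10^9 km: v_c = √(μ/r) = 10.506 km/s.
Transfer-orbit speed at the same r (vis-viva, a = a_t): v_t = √[μ(2/r − 1/a_t)] = 5.9832 km/s.
Δv₂ = |v_t − v_c| = |5.9832 − 10.506| = 4.523 km/s.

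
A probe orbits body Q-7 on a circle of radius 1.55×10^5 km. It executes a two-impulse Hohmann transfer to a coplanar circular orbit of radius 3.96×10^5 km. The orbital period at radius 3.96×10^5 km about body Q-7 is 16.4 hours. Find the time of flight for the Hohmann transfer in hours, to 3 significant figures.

t = 4.76 hours

From Kepler's third law T² = 4π²r³/μ at r = 3.96×10^5 km, T = 16.4 hours = 16.4 × 3600 s = 59040 s: μ = 4π²r³/T² = 7.03319×10^8 km³/s².
Transfer-ellipse semi-major axis a_t = (r₁ + r₂)/2 = (1.550×10^5 + 3.960×10^5)/2 = 2.755×10^5 km.
Transfer time t = π√(a_t³/μ) = π√((2.755×10^5)³ / 7.03319×10^8) = 17130 s.
Converting: 17130 s ÷ 3600 s/hour = 4.76 hours.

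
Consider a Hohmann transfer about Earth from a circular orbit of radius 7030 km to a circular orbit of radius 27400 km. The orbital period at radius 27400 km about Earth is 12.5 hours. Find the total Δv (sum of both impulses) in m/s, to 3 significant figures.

Δv = 3360 m/s

From Kepler's third law T² = 4π²r³/μ at r = 27400 km, T = 12.5 hours = 12.5 × 3600 s = 45000 s: μ = 4π²r³/T² = 4.01039×10^5 km³/s².
The Hohmann ellipse has a_t = (r₁ + r₂)/2 = 17215 km.
At r₁ the circular-orbit speed is v₁ = √(μ/r₁) = 7.553 km/s.
On the transfer ellipse at r₁, vis-viva equation gives v_p = √[μ(2/r₁ − 1/a_t)] = 9.529 km/s.
First burn Δv₁ = |v_p − v₁| = 1.976 km/s.
Circular speed at r₂: v₂ = √(μ/r₂) = 3.826 km/s.
Transfer-orbit speed at r₂: v_a = √[μ(2/r₂ − 1/a_t)] = 2.445 km/s.
Second burn Δv₂ = |v₂ − v_a| = 1.381 km/s.
Δv = Δv₁ + Δv₂ = 1.976 + 1.381 = 3.357 km/s.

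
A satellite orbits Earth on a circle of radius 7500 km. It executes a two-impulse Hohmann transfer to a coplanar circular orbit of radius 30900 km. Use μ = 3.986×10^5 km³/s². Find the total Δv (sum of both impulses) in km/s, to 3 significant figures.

Δv = 3.31 km/s

Transfer-ellipse semi-major axis a_t = (r₁ + r₂)/2 = (7500 + 30900)/2 = 19200 km.
At r₁ the circular-orbit speed is v₁ = √(μ/r₁) = 7.290 km/s.
Transfer-orbit speed at r₁ (vis-viva): v_p = √[μ(2/r₁ − 1/a_t)] = 9.248 km/s.
First burn Δv₁ = |v_p − v₁| = 1.958 km/s.
At r₂, v₂ = √(μ/r₂) = 3.592 km/s.
Transfer-orbit speed at r₂: v_a = √[μ(2/r₂ − 1/a_t)] = 2.245 km/s.
Second burn Δv₂ = |v₂ − v_a| = 1.347 km/s.
Total Δv = Δv₁ + Δv₂ = 3.305 km/s.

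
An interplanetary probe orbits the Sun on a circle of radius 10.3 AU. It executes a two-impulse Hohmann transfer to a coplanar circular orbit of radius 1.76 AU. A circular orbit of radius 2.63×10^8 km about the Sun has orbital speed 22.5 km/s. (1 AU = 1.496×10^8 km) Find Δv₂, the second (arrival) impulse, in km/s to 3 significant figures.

Δv₂ = 6.90 km/s

From the circular-orbit relation v² = μ/r at r = 2.63×10^8 km: μ = v²r = (22.5)² × 2.63×10^8 = 1.33144×10^11 km³/s².
In km: r₁ = 10.3 × 1.496×10^8 = 1.54088×10^9 km; r₂ = 1.76 × 1.496×10^8 = 2.63296×10^8 km.
Semi-major axis of the transfer orbit: a_t = (1.54088×10^9 + 2.63296×10^8)/2 = 9.02088×10^8 km.
On the circular orbit at r = 2.63296×10^8 km, v_c = √(μ/r) = 22.487 km/s.
Transfer-orbit speed at the same r (vis-viva, a = a_t): v_t = √[μ(2/r − 1/a_t)] = 29.390 km/s.
Δv₂ = |v_t − v_c| = |29.390 − 22.487| = 6.903 km/s.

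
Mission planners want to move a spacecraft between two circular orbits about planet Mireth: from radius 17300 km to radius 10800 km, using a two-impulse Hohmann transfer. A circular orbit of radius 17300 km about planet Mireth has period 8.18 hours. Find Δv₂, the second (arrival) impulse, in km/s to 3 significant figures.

Δv₂ = 0.512 km/s

From Kepler's third law T² = 4π²r³/μ at r = 17300 km, T = 8.18 hours = 8.18 × 3600 s = 29448 s: μ = 4π²r³/T² = 2.35715×10^5 km³/s².
The Hohmann ellipse has a_t = (r₁ + r₂)/2 = 14050 km.
On the circular orbit at r = 10800 km, v_c = √(μ/r) = 4.6718 km/s.
Transfer-orbit speed at the same r (vis-viva, a = a_t): v_t = √[μ(2/r − 1/a_t)] = 5.1840 km/s.
Δv₂ = |v_t − v_c| = |5.1840 − 4.6718| = 0.5122 km/s.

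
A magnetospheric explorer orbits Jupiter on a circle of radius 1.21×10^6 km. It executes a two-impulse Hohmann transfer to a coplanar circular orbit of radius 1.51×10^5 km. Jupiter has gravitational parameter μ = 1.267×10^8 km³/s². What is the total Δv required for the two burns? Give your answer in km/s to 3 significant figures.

Semi-major axis of the transfer orbit: a_t = (1.210×10^6 + 1.510×10^5)/2 = 6.805×10^5 km.
Circular speed at r₁: v₁ = √(μ/r₁) = √(1.267×10^8/1.210×10^6) = 10.233 km/s.
Transfer-orbit speed at r₁ (vis-viva equation): v_a = √[μ(2/r₁ − 1/a_t)] = 4.8203 km/s.
First burn Δv₁ = |v_a − v₁| = 5.413 km/s.
At r₂, v₂ = √(μ/r₂) = 28.967 km/s.
Transfer-orbit speed at r₂: v_p = √[μ(2/r₂ − 1/a_t)] = 38.626 km/s.
Second burn Δv₂ = |v₂ − v_p| = 9.659 km/s.
Total Δv = Δv₁ + Δv₂ = 15.07 km/s.

Δv = 15.1 km/s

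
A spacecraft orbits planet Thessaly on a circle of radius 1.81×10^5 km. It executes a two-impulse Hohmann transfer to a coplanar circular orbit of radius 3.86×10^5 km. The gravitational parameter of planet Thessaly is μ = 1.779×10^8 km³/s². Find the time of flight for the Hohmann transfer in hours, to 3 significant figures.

Semi-major axis of the transfer orbit: a_t = (1.810×10^5 + 3.860×10^5)/2 = 2.835×10^5 km.
Half the transfer-orbit period gives t = π√(a_t³/μ) = 35554 s.
Converting: 35554 s ÷ 3600 s/hour = 9.88 hours.

t = 9.88 hours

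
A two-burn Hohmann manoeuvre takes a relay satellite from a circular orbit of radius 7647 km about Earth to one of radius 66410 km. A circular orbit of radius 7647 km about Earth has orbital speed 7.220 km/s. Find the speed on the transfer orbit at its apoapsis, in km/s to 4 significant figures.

v = 1.113 km/s

From the circular-orbit relation v² = μ/r at r = 7647 km: μ = v²r = (7.220)² × 7647 = 3.98626×10^5 km³/s².
Semi-major axis of the transfer orbit: a_t = (7647 + 66410)/2 = 37028.5 km.
At apoapsis, r = 66410 km.
Applying v² = μ(2/r − 1/a_t): v = 1.113 km/s.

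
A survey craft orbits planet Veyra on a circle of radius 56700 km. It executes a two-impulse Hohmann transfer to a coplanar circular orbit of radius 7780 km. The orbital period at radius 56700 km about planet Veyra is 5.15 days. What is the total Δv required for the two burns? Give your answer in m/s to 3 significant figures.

From Kepler's third law T² = 4π²r³/μ at r = 56700 km, T = 5.15 days = 5.15 × 86400 s = 4.4496×10^5 s: μ = 4π²r³/T² = 36346.9 km³/s².
The Hohmann ellipse has a_t = (r₁ + r₂)/2 = 32240 km.
Circular speed at r₁: v₁ = √(μ/r₁) = √(36346.9/56700) = 0.8006 km/s.
Transfer-orbit speed at r₁ (vis-viva equation): v_a = √[μ(2/r₁ − 1/a_t)] = 0.3933 km/s.
First burn Δv₁ = |v_a − v₁| = 0.4073 km/s.
Circular speed at r₂: v₂ = √(μ/r₂) = 2.161 km/s.
Transfer-orbit speed at r₂: v_p = √[μ(2/r₂ − 1/a_t)] = 2.866 km/s.
Second burn Δv₂ = |v₂ − v_p| = 0.7050 km/s.
Δv = Δv₁ + Δv₂ = 0.4073 + 0.7050 = 1.112 km/s.

Δv = 1110 m/s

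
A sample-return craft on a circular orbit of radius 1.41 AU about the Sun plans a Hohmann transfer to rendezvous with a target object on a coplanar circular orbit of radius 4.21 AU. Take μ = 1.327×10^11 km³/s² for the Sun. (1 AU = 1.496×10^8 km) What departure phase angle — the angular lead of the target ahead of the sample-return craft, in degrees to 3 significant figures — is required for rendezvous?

φ = 81.8°

In km: r₁ = 1.41 × 1.496×10^8 = 2.10936×10^8 km; r₂ = 4.21 × 1.496×10^8 = 6.29816×10^8 km.
Transfer-ellipse semi-major axis a_t = (r₁ + r₂)/2 = (2.10936×10^8 + 6.29816×10^8)/2 = 4.20376×10^8 km.
Transfer time t = π√(a_t³/μ) = 7.4331×10^7 s.
The target's mean motion on its circular orbit is ω₂ = √(μ/r₂³) = 2.3047×10^-8 rad/s.
Angle swept by the target during transfer: ω₂·t = 1.71311 rad = 98.154°.
The sample-return craft traverses 180° on the transfer ellipse, so the target must lead by 180° − 98.154° = 81.8°.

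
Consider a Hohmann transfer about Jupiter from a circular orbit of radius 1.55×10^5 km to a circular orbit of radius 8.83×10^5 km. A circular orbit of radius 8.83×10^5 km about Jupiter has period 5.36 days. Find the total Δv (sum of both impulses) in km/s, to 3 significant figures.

Δv = 14.1 km/s

From Kepler's third law T² = 4π²r³/μ at r = 8.83×10^5 km, T = 5.36 days = 5.36 × 86400 s = 4.63104×10^5 s: μ = 4π²r³/T² = 1.26732×10^8 km³/s².
Transfer-ellipse semi-major axis a_t = (r₁ + r₂)/2 = (1.550×10^5 + 8.830×10^5)/2 = 5.190×10^5 km.
At r₁ the circular-orbit speed is v₁ = √(μ/r₁) = 28.594 km/s.
Transfer-orbit speed at r₁ (vis-viva): v_p = √[μ(2/r₁ − 1/a_t)] = 37.297 km/s.
First burn Δv₁ = |v_p − v₁| = 8.703 km/s.
Circular speed at r₂: v₂ = √(μ/r₂) = 11.98 km/s.
Transfer-orbit speed at r₂: v_a = √[μ(2/r₂ − 1/a_t)] = 6.547 km/s.
Second burn Δv₂ = |v₂ − v_a| = 5.433 km/s.
Δv = Δv₁ + Δv₂ = 8.703 + 5.433 = 14.14 km/s.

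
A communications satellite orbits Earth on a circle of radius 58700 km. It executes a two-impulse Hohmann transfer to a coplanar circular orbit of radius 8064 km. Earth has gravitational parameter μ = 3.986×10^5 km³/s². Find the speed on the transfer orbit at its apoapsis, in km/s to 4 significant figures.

The Hohmann ellipse has a_t = (r₁ + r₂)/2 = 33382 km.
The apoapsis of the transfer ellipse is at r = 58700 km.
Applying v² = μ(2/r − 1/a_t): v = 1.281 km/s.

v = 1.281 km/s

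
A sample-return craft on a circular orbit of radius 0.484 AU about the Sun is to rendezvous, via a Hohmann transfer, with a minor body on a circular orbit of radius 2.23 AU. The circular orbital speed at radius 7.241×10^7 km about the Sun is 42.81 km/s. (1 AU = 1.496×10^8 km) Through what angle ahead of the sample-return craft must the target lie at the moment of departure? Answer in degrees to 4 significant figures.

φ = 94.56°

From the circular-orbit relation v² = μ/r at r = 7.241×10^7 km: μ = v²r = (42.81)² × 7.241×10^7 = 1.32706×10^11 km³/s².
In km: r₁ = 0.484 × 1.496×10^8 = 7.24064×10^7 km; r₂ = 2.23 × 1.496×10^8 = 3.33608×10^8 km.
Semi-major axis of the transfer orbit: a_t = (7.24064×10^7 + 3.33608×10^8)/2 = 2.030072×10^8 km.
The half-period of the transfer ellipse is t = π√(a_t³/μ) = 2.49444×10^7 s.
Target angular speed ω₂ = √(μ/r₂³) = 5.97847×10^-8 rad/s.
Angle swept by the target during transfer: ω₂·t = 1.49129 rad = 85.44°.
Arrival is 180° from departure on the ellipse, so φ = 180° − 85.44° = 94.56°.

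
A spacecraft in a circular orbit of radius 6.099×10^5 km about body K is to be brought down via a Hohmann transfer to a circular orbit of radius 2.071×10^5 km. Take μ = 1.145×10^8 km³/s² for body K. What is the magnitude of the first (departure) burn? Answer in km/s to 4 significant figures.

Semi-major axis of the transfer orbit: a_t = (6.099×10^5 + 2.071×10^5)/2 = 4.085×10^5 km.
On the circular orbit at r = 6.099×10^5 km, v_c = √(μ/r) = 13.702 km/s.
Vis-viva on the transfer ellipse at r = 6.099×10^5 km gives v_t = √[μ(2/r − 1/a_t)] = 9.7559 km/s.
Δv₁ = |v_t − v_c| = |9.7559 − 13.702| = 3.946 km/s.

Δv₁ = 3.946 km/s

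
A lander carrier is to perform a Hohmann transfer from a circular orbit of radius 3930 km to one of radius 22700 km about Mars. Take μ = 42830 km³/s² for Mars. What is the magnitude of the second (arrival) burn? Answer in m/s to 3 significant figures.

Δv₂ = 627 m/s

The Hohmann ellipse has a_t = (r₁ + r₂)/2 = 13315 km.
Circular speed at r = 22700 km: v_c = √(μ/r) = 1.37360 km/s.
Transfer-orbit speed at the same r (vis-viva, a = a_t): v_t = √[μ(2/r − 1/a_t)] = 0.746254 km/s.
Δv₂ = |v_t − v_c| = |0.746254 − 1.37360| = 0.6273 km/s.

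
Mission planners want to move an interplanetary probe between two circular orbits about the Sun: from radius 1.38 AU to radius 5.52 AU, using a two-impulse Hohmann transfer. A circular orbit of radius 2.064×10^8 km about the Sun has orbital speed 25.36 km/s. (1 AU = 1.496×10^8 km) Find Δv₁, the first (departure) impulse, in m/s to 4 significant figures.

From the circular-orbit relation v² = μ/r at r = 2.064×10^8 km: μ = v²r = (25.36)² × 2.064×10^8 = 1.32742×10^11 km³/s².
In km: r₁ = 1.38 × 1.496×10^8 = 2.06448×10^8 km; r₂ = 5.52 × 1.496×10^8 = 8.25792×10^8 km.
The Hohmann ellipse has a_t = (r₁ + r₂)/2 = 5.1612×10^8 km.
On the circular orbit at r = 2.06448×10^8 km, v_c = √(μ/r) = 25.357 km/s.
Vis-viva on the transfer ellipse at r = 2.06448×10^8 km gives v_t = √[μ(2/r − 1/a_t)] = 32.074 km/s.
Δv₁ = |v_t − v_c| = |32.074 − 25.357| = 6.717 km/s.

Δv₁ = 6717 m/s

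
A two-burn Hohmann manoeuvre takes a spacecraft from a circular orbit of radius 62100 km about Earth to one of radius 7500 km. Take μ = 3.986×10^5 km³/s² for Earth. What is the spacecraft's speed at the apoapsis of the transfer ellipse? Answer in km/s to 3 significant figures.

v = 1.18 km/s

Transfer-ellipse semi-major axis a_t = (r₁ + r₂)/2 = (62100 + 7500)/2 = 34800 km.
At apoapsis, r = 62100 km.
Vis-viva: v = √[μ(2/r − 1/a_t)] = √[3.986×10^5 × (2/62100 − 1/34800)] = 1.176 km/s.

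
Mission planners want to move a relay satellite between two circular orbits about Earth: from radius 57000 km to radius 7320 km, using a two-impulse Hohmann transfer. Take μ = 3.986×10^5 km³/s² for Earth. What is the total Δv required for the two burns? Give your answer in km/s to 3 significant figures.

Semi-major axis of the transfer orbit: a_t = (57000 + 7320)/2 = 32160 km.
Circular speed at r₁: v₁ = √(μ/r₁) = √(3.986×10^5/57000) = 2.6444 km/s.
Transfer-orbit speed at r₁ (v² = μ(2/r − 1/a)): v_a = √[μ(2/r₁ − 1/a_t)] = 1.2616 km/s.
First burn Δv₁ = |v_a − v₁| = 1.383 km/s.
At r₂, v₂ = √(μ/r₂) = 7.379 km/s.
Transfer-orbit speed at r₂: v_p = √[μ(2/r₂ − 1/a_t)] = 9.824 km/s.
Second burn Δv₂ = |v₂ − v_p| = 2.445 km/s.
Δv = Δv₁ + Δv₂ = 1.383 + 2.445 = 3.828 km/s.

Δv = 3.83 km/s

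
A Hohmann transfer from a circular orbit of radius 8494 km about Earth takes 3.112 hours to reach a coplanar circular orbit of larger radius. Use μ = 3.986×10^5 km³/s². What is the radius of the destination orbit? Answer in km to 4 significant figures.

r₂ = 25860 km

Transfer time t = 3.112 hours = 11203.2 s, and t = π√(a_t³/μ).
So a_t = (μ t²/π²)^(1/3) = (3.986×10^5 × (11203.2)² / π²)^(1/3) = 17178 km.
Since a_t = (r₁ + r₂)/2, r₂ = 2a_t − r₁ = 2×17178 − 8494 = 25862 km.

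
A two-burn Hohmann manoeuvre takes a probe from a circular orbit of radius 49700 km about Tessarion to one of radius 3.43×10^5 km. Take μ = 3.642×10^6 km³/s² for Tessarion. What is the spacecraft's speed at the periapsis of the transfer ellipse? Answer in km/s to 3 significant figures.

v = 11.3 km/s

Transfer-ellipse semi-major axis a_t = (r₁ + r₂)/2 = (49700 + 3.430×10^5)/2 = 1.9635×10^5 km.
The periapsis of the transfer ellipse is at r = 49700 km.
From the vis-viva equation, v = √[μ(2/r − 1/a_t)] = 11.31 km/s.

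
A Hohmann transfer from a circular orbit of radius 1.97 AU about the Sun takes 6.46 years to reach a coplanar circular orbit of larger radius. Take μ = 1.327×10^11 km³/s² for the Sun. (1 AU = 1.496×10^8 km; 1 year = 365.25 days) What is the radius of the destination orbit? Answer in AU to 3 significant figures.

In km: r₁ = 1.97 × 1.496×10^8 = 2.94712×10^8 km.
Transfer time t = 6.46 years × 365.25 × 86400 s = 2.03862096×10^8 s, and t = π√(a_t³/μ).
So a_t = (μ t²/π²)^(1/3) = (1.327×10^11 × (2.03862096×10^8)² / π²)^(1/3) = 8.2366×10^8 km.
Since a_t = (r₁ + r₂)/2, r₂ = 2a_t − r₁ = 2×8.2366×10^8 − 2.94712×10^8 = 1.352608×10^9 km.
In AU: r₂ = 1.352608×10^9 / 1.496×10^8 = 9.04 AU.

r₂ = 9.04 AU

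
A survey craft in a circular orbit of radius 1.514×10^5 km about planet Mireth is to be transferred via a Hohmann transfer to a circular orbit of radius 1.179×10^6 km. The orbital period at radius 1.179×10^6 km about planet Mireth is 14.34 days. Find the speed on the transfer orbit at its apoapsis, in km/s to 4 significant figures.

v = 2.852 km/s

From Kepler's third law T² = 4π²r³/μ at r = 1.179×10^6 km, T = 14.34 days = 14.34 × 86400 s = 1.238976×10^6 s: μ = 4π²r³/T² = 4.21478×10^7 km³/s².
Transfer-ellipse semi-major axis a_t = (r₁ + r₂)/2 = (1.514×10^5 + 1.179×10^6)/2 = 6.652×10^5 km.
At apoapsis, r = 1.179×10^6 km.
Applying v² = μ(2/r − 1/a_t): v = 2.852 km/s.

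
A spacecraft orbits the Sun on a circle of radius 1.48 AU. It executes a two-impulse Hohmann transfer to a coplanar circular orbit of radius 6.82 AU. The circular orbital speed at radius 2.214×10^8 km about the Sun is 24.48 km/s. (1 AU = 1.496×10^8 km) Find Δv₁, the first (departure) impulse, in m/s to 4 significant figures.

Δv₁ = 6902 m/s

From the circular-orbit relation v² = μ/r at r = 2.214×10^8 km: μ = v²r = (24.48)² × 2.214×10^8 = 1.32678×10^11 km³/s².
In km: r₁ = 1.48 × 1.496×10^8 = 2.21408×10^8 km; r₂ = 6.82 × 1.496×10^8 = 1.020272×10^9 km.
Transfer-ellipse semi-major axis a_t = (r₁ + r₂)/2 = (2.21408×10^8 + 1.020272×10^9)/2 = 6.2084×10^8 km.
On the circular orbit at r = 2.21408×10^8 km, v_c = √(μ/r) = 24.4796 km/s.
Vis-viva on the transfer ellipse at r = 2.21408×10^8 km gives v_t = √[μ(2/r − 1/a_t)] = 31.3814 km/s.
Δv₁ = |v_t − v_c| = |31.3814 − 24.4796| = 6.902 km/s.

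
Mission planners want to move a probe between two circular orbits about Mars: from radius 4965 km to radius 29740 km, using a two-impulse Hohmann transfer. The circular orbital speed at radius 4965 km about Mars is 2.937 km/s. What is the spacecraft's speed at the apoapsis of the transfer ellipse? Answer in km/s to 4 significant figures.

From the circular-orbit relation v² = μ/r at r = 4965 km: μ = v²r = (2.937)² × 4965 = 42827.9 km³/s².
Transfer-ellipse semi-major axis a_t = (r₁ + r₂)/2 = (4965 + 29740)/2 = 17352.5 km.
The apoapsis of the transfer ellipse is at r = 29740 km.
Vis-viva: v = √[μ(2/r − 1/a_t)] = √[42827.9 × (2/29740 − 1/17352.5)] = 0.6419 km/s.

v = 0.6419 km/s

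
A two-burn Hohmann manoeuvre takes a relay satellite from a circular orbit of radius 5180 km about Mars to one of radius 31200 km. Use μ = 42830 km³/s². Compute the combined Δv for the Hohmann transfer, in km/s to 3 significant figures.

Δv = 1.44 km/s

Transfer-ellipse semi-major axis a_t = (r₁ + r₂)/2 = (5180 + 31200)/2 = 18190 km.
Circular speed at r₁: v₁ = √(μ/r₁) = √(42830/5180) = 2.8755 km/s.
On the transfer ellipse at r₁, vis-viva gives v_p = √[μ(2/r₁ − 1/a_t)] = 3.7659 km/s.
First burn Δv₁ = |v_p − v₁| = 0.8904 km/s.
Circular speed at r₂: v₂ = √(μ/r₂) = 1.1716 km/s.
Transfer-orbit speed at r₂: v_a = √[μ(2/r₂ − 1/a_t)] = 0.62524 km/s.
Second burn Δv₂ = |v₂ − v_a| = 0.5464 km/s.
Total Δv = Δv₁ + Δv₂ = 1.437 km/s.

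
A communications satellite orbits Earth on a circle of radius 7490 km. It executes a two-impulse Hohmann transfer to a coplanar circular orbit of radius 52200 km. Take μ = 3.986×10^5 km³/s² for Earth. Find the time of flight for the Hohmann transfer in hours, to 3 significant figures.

Semi-major axis of the transfer orbit: a_t = (7490 + 52200)/2 = 29845 km.
Half the transfer-orbit period gives t = π√(a_t³/μ) = 25660 s.
Converting: 25660 s ÷ 3600 s/hour = 7.13 hours.

t = 7.13 hours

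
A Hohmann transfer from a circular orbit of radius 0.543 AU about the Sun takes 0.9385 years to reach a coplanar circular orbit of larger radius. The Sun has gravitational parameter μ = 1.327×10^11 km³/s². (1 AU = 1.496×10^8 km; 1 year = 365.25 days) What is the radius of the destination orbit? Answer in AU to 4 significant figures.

In km: r₁ = 0.543 × 1.496×10^8 = 8.12328×10^7 km.
Transfer time t = 0.9385 years × 365.25 × 86400 s = 2.96168076×10^7 s, and t = π√(a_t³/μ).
So a_t = (μ t²/π²)^(1/3) = (1.327×10^11 × (2.96168076×10^7)² / π²)^(1/3) = 2.2762×10^8 km.
Since a_t = (r₁ + r₂)/2, r₂ = 2a_t − r₁ = 2×2.2762×10^8 − 8.12328×10^7 = 3.740072×10^8 km.
In AU: r₂ = 3.740072×10^8 / 1.496×10^8 = 2.500 AU.

r₂ = 2.500 AU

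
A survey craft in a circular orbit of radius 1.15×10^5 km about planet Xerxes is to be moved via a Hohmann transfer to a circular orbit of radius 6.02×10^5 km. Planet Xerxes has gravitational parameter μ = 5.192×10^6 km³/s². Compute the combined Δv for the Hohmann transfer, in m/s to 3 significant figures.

Δv = 3260 m/s

Semi-major axis of the transfer orbit: a_t = (1.150×10^5 + 6.020×10^5)/2 = 3.585×10^5 km.
Circular speed at r₁: v₁ = √(μ/r₁) = √(5.192×10^6/1.150×10^5) = 6.719 km/s.
On the transfer ellipse at r₁, vis-viva equation gives v_p = √[μ(2/r₁ − 1/a_t)] = 8.707 km/s.
First burn Δv₁ = |v_p − v₁| = 1.988 km/s.
Circular speed at r₂: v₂ = √(μ/r₂) = 2.93676 km/s.
Transfer-orbit speed at r₂: v_a = √[μ(2/r₂ − 1/a_t)] = 1.66331 km/s.
Second burn Δv₂ = |v₂ − v_a| = 1.273 km/s.
Total Δv = Δv₁ + Δv₂ = 3.261 km/s.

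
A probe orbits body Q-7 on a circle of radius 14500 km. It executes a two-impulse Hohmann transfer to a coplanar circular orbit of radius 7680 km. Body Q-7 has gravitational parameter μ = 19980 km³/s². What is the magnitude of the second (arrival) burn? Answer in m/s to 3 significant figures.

Δv₂ = 231 m/s

Transfer-ellipse semi-major axis a_t = (r₁ + r₂)/2 = (14500 + 7680)/2 = 11090 km.
Circular speed at r = 7680 km: v_c = √(μ/r) = 1.6129 km/s.
Transfer-orbit speed at the same r (vis-viva, a = a_t): v_t = √[μ(2/r − 1/a_t)] = 1.8443 km/s.
Δv₂ = |v_t − v_c| = |1.8443 − 1.6129| = 0.2314 km/s.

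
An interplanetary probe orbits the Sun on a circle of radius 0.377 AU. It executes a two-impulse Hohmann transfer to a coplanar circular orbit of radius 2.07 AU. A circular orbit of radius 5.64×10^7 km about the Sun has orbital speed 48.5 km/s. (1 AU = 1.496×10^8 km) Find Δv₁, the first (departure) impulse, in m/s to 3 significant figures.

Δv₁ = 14600 m/s

From the circular-orbit relation v² = μ/r at r = 5.64×10^7 km: μ = v²r = (48.5)² × 5.64×10^7 = 1.32667×10^11 km³/s².
In km: r₁ = 0.377 × 1.496×10^8 = 5.63992×10^7 km; r₂ = 2.07 × 1.496×10^8 = 3.09672×10^8 km.
The Hohmann ellipse has a_t = (r₁ + r₂)/2 = 1.830356×10^8 km.
On the circular orbit at r = 5.63992×10^7 km, v_c = √(μ/r) = 48.50034 km/s.
Transfer-orbit speed at the same r (vis-viva, a = a_t): v_t = √[μ(2/r − 1/a_t)] = 63.08528 km/s.
Δv₁ = |v_t − v_c| = |63.08528 − 48.50034| = 14.58 km/s.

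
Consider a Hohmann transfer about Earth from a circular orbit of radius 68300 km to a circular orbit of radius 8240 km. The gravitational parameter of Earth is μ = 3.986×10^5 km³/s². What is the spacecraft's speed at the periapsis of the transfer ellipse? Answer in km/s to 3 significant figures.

v = 9.29 km/s

Semi-major axis of the transfer orbit: a_t = (68300 + 8240)/2 = 38270 km.
At periapsis, r = 8240 km.
Vis-viva: v = √[μ(2/r − 1/a_t)] = √[3.986×10^5 × (2/8240 − 1/38270)] = 9.292 km/s.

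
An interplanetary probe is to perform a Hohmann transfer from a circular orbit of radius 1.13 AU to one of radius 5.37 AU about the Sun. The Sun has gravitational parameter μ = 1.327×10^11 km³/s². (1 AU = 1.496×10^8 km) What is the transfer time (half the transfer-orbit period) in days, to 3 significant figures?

t = 1070 days

In km: r₁ = 1.13 × 1.496×10^8 = 1.69048×10^8 km; r₂ = 5.37 × 1.496×10^8 = 8.03352×10^8 km.
Transfer-ellipse semi-major axis a_t = (r₁ + r₂)/2 = (1.69048×10^8 + 8.03352×10^8)/2 = 4.862×10^8 km.
Half the transfer-orbit period gives t = π√(a_t³/μ) = 9.246×10^7 s.
Converting: 9.246×10^7 s ÷ 86400 s/day = 1070 days.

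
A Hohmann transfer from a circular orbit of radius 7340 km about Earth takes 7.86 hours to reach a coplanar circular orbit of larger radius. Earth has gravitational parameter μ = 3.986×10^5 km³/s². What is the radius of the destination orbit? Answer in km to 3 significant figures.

Transfer time t = 7.86 hours = 28296 s, and t = π√(a_t³/μ).
So a_t = (μ t²/π²)^(1/3) = (3.986×10^5 × (28296)² / π²)^(1/3) = 31859 km.
Since a_t = (r₁ + r₂)/2, r₂ = 2a_t − r₁ = 2×31859 − 7340 = 56378 km.

r₂ = 56400 km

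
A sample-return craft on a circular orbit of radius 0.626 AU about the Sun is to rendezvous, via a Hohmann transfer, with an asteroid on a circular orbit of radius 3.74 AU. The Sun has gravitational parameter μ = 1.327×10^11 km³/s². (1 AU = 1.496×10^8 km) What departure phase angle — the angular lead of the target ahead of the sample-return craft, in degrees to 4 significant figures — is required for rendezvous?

In km: r₁ = 0.626 × 1.496×10^8 = 9.36496×10^7 km; r₂ = 3.74 × 1.496×10^8 = 5.59504×10^8 km.
Semi-major axis of the transfer orbit: a_t = (9.36496×10^7 + 5.59504×10^8)/2 = 3.265768×10^8 km.
The half-period of the transfer ellipse is t = π√(a_t³/μ) = 5.090×10^7 s.
The target's mean motion on its circular orbit is ω₂ = √(μ/r₂³) = 2.753×10^-8 rad/s.
Angle swept by the target during transfer: ω₂·t = 1.401 rad = 80.27°.
The sample-return craft traverses 180° on the transfer ellipse, so the target must lead by 180° − 80.27° = 99.73°.

φ = 99.73°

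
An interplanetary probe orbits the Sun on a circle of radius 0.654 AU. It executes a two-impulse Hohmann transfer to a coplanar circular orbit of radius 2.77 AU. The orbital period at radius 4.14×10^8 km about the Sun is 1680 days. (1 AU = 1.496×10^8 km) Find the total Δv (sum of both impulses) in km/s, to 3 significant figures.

From Kepler's third law T² = 4π²r³/μ at r = 4.14×10^8 km, T = 1680 days = 1680 × 86400 s = 1.45152×10^8 s: μ = 4π²r³/T² = 1.32958×10^11 km³/s².
In km: r₁ = 0.654 × 1.496×10^8 = 9.78384×10^7 km; r₂ = 2.77 × 1.496×10^8 = 4.14392×10^8 km.
Semi-major axis of the transfer orbit: a_t = (9.78384×10^7 + 4.14392×10^8)/2 = 2.561152×10^8 km.
At r₁ the circular-orbit speed is v₁ = √(μ/r₁) = 36.86 km/s.
Transfer-orbit speed at r₁ (vis-viva): v_p = √[μ(2/r₁ − 1/a_t)] = 46.89 km/s.
First burn Δv₁ = |v_p − v₁| = 10.03 km/s.
At r₂, v₂ = √(μ/r₂) = 17.912 km/s.
Transfer-orbit speed at r₂: v_a = √[μ(2/r₂ − 1/a_t)] = 11.071 km/s.
Second burn Δv₂ = |v₂ − v_a| = 6.841 km/s.
Total Δv = Δv₁ + Δv₂ = 16.87 km/s.

Δv = 16.9 km/s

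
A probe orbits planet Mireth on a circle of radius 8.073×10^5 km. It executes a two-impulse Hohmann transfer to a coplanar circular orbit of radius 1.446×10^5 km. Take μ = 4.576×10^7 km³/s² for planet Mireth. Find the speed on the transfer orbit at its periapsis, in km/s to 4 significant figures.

Transfer-ellipse semi-major axis a_t = (r₁ + r₂)/2 = (8.073×10^5 + 1.446×10^5)/2 = 4.7595×10^5 km.
The periapsis of the transfer ellipse is at r = 1.446×10^5 km.
Applying v² = μ(2/r − 1/a_t): v = 23.17 km/s.

v = 23.17 km/s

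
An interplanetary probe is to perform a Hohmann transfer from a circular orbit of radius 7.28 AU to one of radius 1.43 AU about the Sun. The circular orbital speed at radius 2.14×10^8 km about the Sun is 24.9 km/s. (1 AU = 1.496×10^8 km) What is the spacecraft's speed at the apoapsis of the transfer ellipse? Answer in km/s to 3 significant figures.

From the circular-orbit relation v² = μ/r at r = 2.14×10^8 km: μ = v²r = (24.9)² × 2.14×10^8 = 1.32682×10^11 km³/s².
In km: r₁ = 7.28 × 1.496×10^8 = 1.089088×10^9 km; r₂ = 1.43 × 1.496×10^8 = 2.13928×10^8 km.
Semi-major axis of the transfer orbit: a_t = (1.089088×10^9 + 2.13928×10^8)/2 = 6.51508×10^8 km.
The apoapsis of the transfer ellipse is at r = 1.089088×10^9 km.
From the vis-viva equation, v = √[μ(2/r − 1/a_t)] = 6.325 km/s.

v = 6.32 km/s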